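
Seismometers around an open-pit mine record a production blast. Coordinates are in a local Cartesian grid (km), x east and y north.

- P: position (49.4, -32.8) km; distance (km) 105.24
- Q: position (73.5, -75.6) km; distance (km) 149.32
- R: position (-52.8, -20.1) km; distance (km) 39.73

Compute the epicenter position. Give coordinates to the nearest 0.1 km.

x ≈ -42.6 km, y ≈ 18.3 km

Circle about each station: (x − 49.4)² + (y + 32.8)² = 105.24²; (x − 73.5)² + (y + 75.6)² = 149.32²; (x + 52.8)² + (y + 20.1)² = 39.73².
Subtracting pairs of circle equations eliminates x²+y² and gives linear equations (the radical axes):
48.2 x − 85.6 y = -3619.59
-204.4 x + 25.4 y = 9172.63
Solving the 2×2 system: x ≈ -42.6, y ≈ 18.3 km.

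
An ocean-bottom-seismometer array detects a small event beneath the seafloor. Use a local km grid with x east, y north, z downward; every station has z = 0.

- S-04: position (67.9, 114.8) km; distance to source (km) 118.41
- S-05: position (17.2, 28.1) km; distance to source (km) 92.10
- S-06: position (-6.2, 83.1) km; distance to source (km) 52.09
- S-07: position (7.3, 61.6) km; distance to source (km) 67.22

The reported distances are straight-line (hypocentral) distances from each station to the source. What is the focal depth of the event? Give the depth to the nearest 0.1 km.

Each station gives a sphere (x−x_i)² + (y−y_i)² + z² = d_i² (stations at z=0).
Subtracting the S-04 sphere from S-05 and S-06: z² cancels, leaving linear equations in x and y:
-101.4 x − 173.4 y = -11165.48
-148.2 x − 63.4 y = 462.16
Solving: x ≈ -40.896, y ≈ 88.306 km (keep extra digits for the depth step; rounded: -40.9, 88.3).
Then from the S-04 sphere: z² = 118.41² − (x − 67.9)² − (y − 114.8)² with x = -40.896, y = 88.306, so z ≈ 38.502 ≈ 38.5 km.
Check against S-07 (with the unrounded solution): distance 67.22 ≈ 67.22 km. ✓

depth ≈ 38.5 km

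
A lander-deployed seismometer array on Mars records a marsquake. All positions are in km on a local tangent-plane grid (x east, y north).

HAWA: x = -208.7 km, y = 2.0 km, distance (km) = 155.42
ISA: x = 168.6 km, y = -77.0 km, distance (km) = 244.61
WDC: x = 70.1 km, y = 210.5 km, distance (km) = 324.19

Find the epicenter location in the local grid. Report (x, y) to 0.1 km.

Circle about each station: (x + 208.7)² + (y − 2.0)² = 155.42²; (x − 168.6)² + (y + 77.0)² = 244.61²; (x − 70.1)² + (y − 210.5)² = 324.19².
Subtracting the HAWA equation from the ISA and WDC equations removes the quadratic terms:
754.6 x − 158.0 y = -44883.41
557.6 x + 417.0 y = -75279.21
Solving the 2×2 system: x ≈ -76.0, y ≈ -78.9 km.

x ≈ -76.0 km, y ≈ -78.9 km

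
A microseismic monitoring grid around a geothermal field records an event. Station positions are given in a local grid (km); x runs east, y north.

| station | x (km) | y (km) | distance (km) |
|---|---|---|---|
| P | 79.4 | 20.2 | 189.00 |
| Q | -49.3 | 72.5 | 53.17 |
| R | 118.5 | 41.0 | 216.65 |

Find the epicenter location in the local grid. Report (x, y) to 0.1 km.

(-86.8, 110.2)

Circle about each station: (x − 79.4)² + (y − 20.2)² = 189.00²; (x + 49.3)² + (y − 72.5)² = 53.17²; (x − 118.5)² + (y − 41.0)² = 216.65².
Subtracting pairs of circle equations eliminates x²+y² and gives linear equations (the radical axes):
-257.4 x + 104.6 y = 33868.29
78.2 x + 41.6 y = -2205.37
Solving the 2×2 system: x ≈ -86.8, y ≈ 110.2 km.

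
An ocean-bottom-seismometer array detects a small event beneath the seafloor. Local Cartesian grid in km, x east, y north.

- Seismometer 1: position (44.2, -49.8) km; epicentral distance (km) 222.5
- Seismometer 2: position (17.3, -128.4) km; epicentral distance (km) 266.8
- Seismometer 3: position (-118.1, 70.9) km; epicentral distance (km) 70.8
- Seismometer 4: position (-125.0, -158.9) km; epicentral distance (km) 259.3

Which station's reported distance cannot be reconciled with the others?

Seismometer 3

Solve using three stations at a time. Using Seismometer 1, Seismometer 2, Seismometer 4 (subtract circle equations pairwise → linear system) gives (x, y) ≈ (-120.0, 100.4).
Distances from that point to each station vs reported:
  Seismometer 1: calculated 222.5 vs reported 222.5 → residual 0.0 km
  Seismometer 2: calculated 266.8 vs reported 266.8 → residual 0.0 km
  Seismometer 3: calculated 29.5 vs reported 70.8 → residual 41.3 km
  Seismometer 4: calculated 259.3 vs reported 259.3 → residual 0.0 km
Seismometer 1, Seismometer 2, Seismometer 4 are mutually consistent (residuals ≈ 0); Seismometer 3 is off by 41.3 km.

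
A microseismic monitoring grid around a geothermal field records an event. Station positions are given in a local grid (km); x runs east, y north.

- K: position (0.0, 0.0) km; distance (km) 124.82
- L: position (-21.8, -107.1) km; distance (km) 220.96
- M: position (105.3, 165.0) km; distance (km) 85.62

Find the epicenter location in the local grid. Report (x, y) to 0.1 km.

Circle about each station: x² + y² = 124.82²; (x + 21.8)² + (y + 107.1)² = 220.96²; (x − 105.3)² + (y − 165.0)² = 85.62².
Subtracting pairs of circle equations eliminates x²+y² and gives linear equations (the radical axes):
-43.6 x − 214.2 y = -21297.64
210.6 x + 330.0 y = 46562.34
Solving the 2×2 system: x ≈ 95.9, y ≈ 79.9 km.
Check against K (with the unrounded x, y): √(x²+y²) = 124.81 ≈ 124.82 km. ✓

95.9 km east, 79.9 km north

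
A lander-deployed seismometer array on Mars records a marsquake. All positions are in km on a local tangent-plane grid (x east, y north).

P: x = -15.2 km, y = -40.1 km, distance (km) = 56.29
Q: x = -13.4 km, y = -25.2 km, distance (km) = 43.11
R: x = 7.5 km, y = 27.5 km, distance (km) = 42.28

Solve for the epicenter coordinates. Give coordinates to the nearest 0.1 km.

(-32.4, 13.5)

Circle about each station: (x + 15.2)² + (y + 40.1)² = 56.29²; (x + 13.4)² + (y + 25.2)² = 43.11²; (x − 7.5)² + (y − 27.5)² = 42.28².
Subtracting pairs of circle equations eliminates x²+y² and gives linear equations (the radical axes):
3.6 x + 29.8 y = 285.64
45.4 x + 135.2 y = 354.42
Solving the 2×2 system: x ≈ -32.4, y ≈ 13.5 km.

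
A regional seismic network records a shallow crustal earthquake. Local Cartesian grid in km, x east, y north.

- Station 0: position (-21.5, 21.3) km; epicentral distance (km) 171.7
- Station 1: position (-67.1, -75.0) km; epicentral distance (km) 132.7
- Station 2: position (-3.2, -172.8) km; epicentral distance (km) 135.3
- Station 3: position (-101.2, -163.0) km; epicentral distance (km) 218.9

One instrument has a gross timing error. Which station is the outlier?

Station 1

Solve using three stations at a time. Using Station 0, Station 2, Station 3 (subtract circle equations pairwise → linear system) gives (x, y) ≈ (106.3, -93.3).
Distances from that point to each station vs reported:
  Station 0: calculated 171.7 vs reported 171.7 → residual 0.0 km
  Station 1: calculated 174.4 vs reported 132.7 → residual 41.7 km
  Station 2: calculated 135.3 vs reported 135.3 → residual 0.0 km
  Station 3: calculated 218.9 vs reported 218.9 → residual 0.0 km
Station 0, Station 2, Station 3 are mutually consistent (residuals ≈ 0); Station 1 is off by 41.7 km.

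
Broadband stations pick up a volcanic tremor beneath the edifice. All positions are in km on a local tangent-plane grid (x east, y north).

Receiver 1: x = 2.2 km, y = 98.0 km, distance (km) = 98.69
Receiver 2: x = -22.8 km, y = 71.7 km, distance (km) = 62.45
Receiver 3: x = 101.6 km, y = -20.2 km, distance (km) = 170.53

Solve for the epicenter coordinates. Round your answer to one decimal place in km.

(-63.1, 24.0)

Circle about each station: (x − 2.2)² + (y − 98.0)² = 98.69²; (x + 22.8)² + (y − 71.7)² = 62.45²; (x − 101.6)² + (y + 20.2)² = 170.53².
Subtracting the Receiver 1 equation from the Receiver 2 and Receiver 3 equations removes the quadratic terms:
-50.0 x − 52.6 y = 1891.60
198.8 x − 236.4 y = -18219.00
Solving the 2×2 system: x ≈ -63.1, y ≈ 24.0 km.
Check against Receiver 1 (with the unrounded x, y): √((x − 2.2)²+(y − 98.0)²) = 98.68 ≈ 98.69 km. ✓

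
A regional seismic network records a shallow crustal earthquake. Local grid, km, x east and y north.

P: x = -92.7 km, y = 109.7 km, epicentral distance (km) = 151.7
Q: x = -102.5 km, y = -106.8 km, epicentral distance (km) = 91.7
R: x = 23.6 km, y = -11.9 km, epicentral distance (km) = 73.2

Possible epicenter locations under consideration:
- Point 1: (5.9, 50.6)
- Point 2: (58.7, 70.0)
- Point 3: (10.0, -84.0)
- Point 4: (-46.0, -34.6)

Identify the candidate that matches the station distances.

For each candidate, compare |candidate − station| to the reported distance:
Point 1: residuals P 36.7, Q 99.4, R 8.2 → max 99.4 km
Point 2: residuals P 4.8, Q 147.6, R 15.9 → max 147.6 km
Point 3: residuals P 67.5, Q 23.1, R 0.2 → max 67.5 km
Point 4: residuals P 0.0, Q 0.0, R 0.0 → max 0.0 km
Only Point 4 has all residuals ≈ 0.

Point 4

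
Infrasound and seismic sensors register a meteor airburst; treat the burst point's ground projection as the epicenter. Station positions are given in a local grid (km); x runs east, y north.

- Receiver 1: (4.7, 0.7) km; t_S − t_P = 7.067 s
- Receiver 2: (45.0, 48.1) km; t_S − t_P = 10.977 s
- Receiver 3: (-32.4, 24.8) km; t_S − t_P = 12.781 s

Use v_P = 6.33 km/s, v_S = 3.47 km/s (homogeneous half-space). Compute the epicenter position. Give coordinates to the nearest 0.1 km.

(44.5, -36.2)

Distance from S−P lag: d = Δt · v_P v_S / (v_P − v_S) = Δt · (6.33·3.47)/(6.33−3.47) ≈ 7.6801·Δt.
So d_Receiver 1 = 54.28, d_Receiver 2 = 84.30, d_Receiver 3 = 98.16 km.
Circle about each station: (x − 4.7)² + (y − 0.7)² = 54.28²; (x − 45.0)² + (y − 48.1)² = 84.30²; (x + 32.4)² + (y − 24.8)² = 98.16².
Subtracting the Receiver 1 equation from the Receiver 2 and Receiver 3 equations removes the quadratic terms:
80.6 x + 94.8 y = 155.86
-74.2 x + 48.2 y = -5046.85
Solving the 2×2 system: x ≈ 44.5, y ≈ -36.2 km.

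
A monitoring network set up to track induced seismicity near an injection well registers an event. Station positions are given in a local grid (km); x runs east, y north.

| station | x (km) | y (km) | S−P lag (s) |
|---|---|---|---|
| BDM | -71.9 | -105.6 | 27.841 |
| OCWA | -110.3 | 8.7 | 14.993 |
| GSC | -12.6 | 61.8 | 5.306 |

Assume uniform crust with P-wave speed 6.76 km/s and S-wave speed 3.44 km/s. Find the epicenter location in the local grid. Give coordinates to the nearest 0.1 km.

-40.1 km east, 86.8 km north

Distance from S−P lag: d = Δt · v_P v_S / (v_P − v_S) = Δt · (6.76·3.44)/(6.76−3.44) ≈ 7.0043·Δt.
So d_BDM = 195.01, d_OCWA = 105.02, d_GSC = 37.17 km.
Circle about each station: (x + 71.9)² + (y + 105.6)² = 195.01²; (x + 110.3)² + (y − 8.7)² = 105.02²; (x + 12.6)² + (y − 61.8)² = 37.17².
Subtracting the BDM equation from the OCWA and GSC equations removes the quadratic terms:
-76.8 x + 228.6 y = 22920.51
118.6 x + 334.8 y = 24304.32
Solving the 2×2 system: x ≈ -40.1, y ≈ 86.8 km.
Check against BDM (with the unrounded x, y): √((x + 71.9)²+(y + 105.6)²) = 195.01 ≈ 195.01 km. ✓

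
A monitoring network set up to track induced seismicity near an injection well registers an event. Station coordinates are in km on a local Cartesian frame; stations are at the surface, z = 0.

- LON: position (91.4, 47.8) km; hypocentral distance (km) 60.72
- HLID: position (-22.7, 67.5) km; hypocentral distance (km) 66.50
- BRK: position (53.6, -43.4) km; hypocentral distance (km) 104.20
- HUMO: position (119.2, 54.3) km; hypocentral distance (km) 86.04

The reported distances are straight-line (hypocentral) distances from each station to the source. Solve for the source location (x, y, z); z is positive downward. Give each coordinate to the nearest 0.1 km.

(37.3, 56.1, 26.3)

Each station gives a sphere (x−x_i)² + (y−y_i)² + z² = d_i² (stations at z=0).
Subtracting the LON sphere from HLID and BRK: z² cancels, leaving linear equations in x and y:
-228.2 x + 39.4 y = -6302.59
-75.6 x − 182.4 y = -13053.00
Solving: x ≈ 37.305, y ≈ 56.101 km (keep extra digits for the depth step; rounded: 37.3, 56.1).
Then from the LON sphere: z² = 60.72² − (x − 91.4)² − (y − 47.8)² with x = 37.305, y = 56.101, so z ≈ 26.301 ≈ 26.3 km.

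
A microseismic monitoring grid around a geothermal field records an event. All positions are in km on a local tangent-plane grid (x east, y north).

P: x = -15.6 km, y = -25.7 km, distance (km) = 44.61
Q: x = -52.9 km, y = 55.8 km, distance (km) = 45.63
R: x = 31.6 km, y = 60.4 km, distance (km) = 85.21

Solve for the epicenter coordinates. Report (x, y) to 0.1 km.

(-38.8, 12.4)

Circle about each station: (x + 15.6)² + (y + 25.7)² = 44.61²; (x + 52.9)² + (y − 55.8)² = 45.63²; (x − 31.6)² + (y − 60.4)² = 85.21².
Subtracting pairs of circle equations eliminates x²+y² and gives linear equations (the radical axes):
-74.6 x + 163.0 y = 4916.16
94.4 x + 172.2 y = -1527.82
Solving the 2×2 system: x ≈ -38.8, y ≈ 12.4 km.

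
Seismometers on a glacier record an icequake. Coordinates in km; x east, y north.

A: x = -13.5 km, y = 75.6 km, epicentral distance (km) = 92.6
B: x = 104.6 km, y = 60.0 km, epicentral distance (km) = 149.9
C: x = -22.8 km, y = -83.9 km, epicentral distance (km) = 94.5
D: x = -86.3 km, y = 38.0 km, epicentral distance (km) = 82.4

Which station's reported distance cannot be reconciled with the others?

Solve using three stations at a time. Using A, B, D (subtract circle equations pairwise → linear system) gives (x, y) ≈ (-24.4, -16.3).
Distances from that point to each station vs reported:
  A: calculated 92.6 vs reported 92.6 → residual 0.0 km
  B: calculated 149.9 vs reported 149.9 → residual 0.0 km
  C: calculated 67.6 vs reported 94.5 → residual 26.9 km
  D: calculated 82.4 vs reported 82.4 → residual 0.0 km
A, B, D are mutually consistent (residuals ≈ 0); C is off by 26.9 km.

C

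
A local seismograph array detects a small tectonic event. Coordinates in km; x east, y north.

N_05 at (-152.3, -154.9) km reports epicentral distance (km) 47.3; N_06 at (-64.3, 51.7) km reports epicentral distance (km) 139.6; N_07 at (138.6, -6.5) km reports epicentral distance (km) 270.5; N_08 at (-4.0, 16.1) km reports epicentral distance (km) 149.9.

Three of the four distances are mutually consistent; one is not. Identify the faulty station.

N_05

Solve using three stations at a time. Using N_06, N_07, N_08 (subtract circle equations pairwise → linear system) gives (x, y) ≈ (-123.1, -74.9).
Distances from that point to each station vs reported:
  N_05: calculated 85.2 vs reported 47.3 → residual 37.9 km
  N_06: calculated 139.6 vs reported 139.6 → residual 0.0 km
  N_07: calculated 270.5 vs reported 270.5 → residual 0.0 km
  N_08: calculated 149.9 vs reported 149.9 → residual 0.0 km
N_06, N_07, N_08 are mutually consistent (residuals ≈ 0); N_05 is off by 37.9 km.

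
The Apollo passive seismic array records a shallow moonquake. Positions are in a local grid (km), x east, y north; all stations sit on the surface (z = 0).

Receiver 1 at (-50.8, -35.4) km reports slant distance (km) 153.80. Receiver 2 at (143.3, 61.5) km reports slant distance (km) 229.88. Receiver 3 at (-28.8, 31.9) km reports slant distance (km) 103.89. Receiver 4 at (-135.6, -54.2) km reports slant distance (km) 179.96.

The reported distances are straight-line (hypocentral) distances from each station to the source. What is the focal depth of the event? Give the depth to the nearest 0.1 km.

57.2 km

Each station gives a sphere (x−x_i)² + (y−y_i)² + z² = d_i² (stations at z=0).
Subtracting the Receiver 1 sphere from Receiver 2 and Receiver 3: z² cancels, leaving linear equations in x and y:
388.2 x + 193.8 y = -8707.03
44.0 x + 134.6 y = 10874.56
Solving: x ≈ -75.003, y ≈ 105.310 km (keep extra digits for the depth step; rounded: -75.0, 105.3).
Then from the Receiver 1 sphere: z² = 153.80² − (x + 50.8)² − (y + 35.4)² with x = -75.003, y = 105.310, so z ≈ 57.178 ≈ 57.2 km.
Check against Receiver 4 (with the unrounded solution): distance 179.96 ≈ 179.96 km. ✓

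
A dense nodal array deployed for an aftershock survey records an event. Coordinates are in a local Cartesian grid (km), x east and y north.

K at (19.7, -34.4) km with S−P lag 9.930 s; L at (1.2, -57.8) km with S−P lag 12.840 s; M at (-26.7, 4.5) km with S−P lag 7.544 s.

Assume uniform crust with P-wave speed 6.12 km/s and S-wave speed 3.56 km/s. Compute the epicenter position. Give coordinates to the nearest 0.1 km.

Distance from S−P lag: d = Δt · v_P v_S / (v_P − v_S) = Δt · (6.12·3.56)/(6.12−3.56) ≈ 8.5106·Δt.
So d_K = 84.51, d_L = 109.28, d_M = 64.20 km.
Circle about each station: (x − 19.7)² + (y + 34.4)² = 84.51²; (x − 1.2)² + (y + 57.8)² = 109.28²; (x + 26.7)² + (y − 4.5)² = 64.20².
Subtracting pairs of circle equations eliminates x²+y² and gives linear equations (the radical axes):
-37.0 x − 46.8 y = -3029.35
-92.8 x + 77.8 y = 2181.99
Solving the 2×2 system: x ≈ 18.5, y ≈ 50.1 km.

x ≈ 18.5 km, y ≈ 50.1 km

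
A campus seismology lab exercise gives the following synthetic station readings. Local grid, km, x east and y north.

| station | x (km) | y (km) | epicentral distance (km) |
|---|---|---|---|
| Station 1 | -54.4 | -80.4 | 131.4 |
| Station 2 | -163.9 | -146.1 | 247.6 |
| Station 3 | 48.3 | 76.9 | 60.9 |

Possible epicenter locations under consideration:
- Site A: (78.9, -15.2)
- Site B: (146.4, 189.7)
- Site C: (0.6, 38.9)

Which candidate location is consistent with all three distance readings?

For each candidate, compare |candidate − station| to the reported distance:
Site A: residuals Station 1 17.0, Station 2 28.2, Station 3 36.2 → max 36.2 km
Site B: residuals Station 1 205.2, Station 2 209.6, Station 3 88.6 → max 209.6 km
Site C: residuals Station 1 0.0, Station 2 0.0, Station 3 0.1 → max 0.1 km
Only Site C has all residuals ≈ 0.

Site C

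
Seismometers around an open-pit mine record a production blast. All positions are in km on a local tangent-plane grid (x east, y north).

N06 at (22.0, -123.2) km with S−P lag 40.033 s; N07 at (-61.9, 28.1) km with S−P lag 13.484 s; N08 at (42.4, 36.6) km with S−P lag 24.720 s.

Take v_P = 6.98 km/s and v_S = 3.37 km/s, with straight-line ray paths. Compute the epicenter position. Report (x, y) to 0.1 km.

(-103.1, 105.7)

Distance from S−P lag: d = Δt · v_P v_S / (v_P − v_S) = Δt · (6.98·3.37)/(6.98−3.37) ≈ 6.5160·Δt.
So d_N06 = 260.85, d_N07 = 87.86, d_N08 = 161.07 km.
Circle about each station: (x − 22.0)² + (y + 123.2)² = 260.85²; (x + 61.9)² + (y − 28.1)² = 87.86²; (x − 42.4)² + (y − 36.6)² = 161.07².
Subtracting the N06 equation from the N07 and N08 equations removes the quadratic terms:
-167.8 x + 302.6 y = 49282.32
40.8 x + 319.6 y = 29574.26
Solving the 2×2 system: x ≈ -103.1, y ≈ 105.7 km.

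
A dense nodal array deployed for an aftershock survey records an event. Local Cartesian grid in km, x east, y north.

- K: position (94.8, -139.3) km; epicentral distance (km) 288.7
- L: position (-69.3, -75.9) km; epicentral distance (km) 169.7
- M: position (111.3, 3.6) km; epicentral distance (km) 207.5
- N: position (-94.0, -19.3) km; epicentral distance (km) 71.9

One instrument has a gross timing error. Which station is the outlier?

N

Solve using three stations at a time. Using K, L, M (subtract circle equations pairwise → linear system) gives (x, y) ≈ (-75.7, 93.8).
Distances from that point to each station vs reported:
  K: calculated 288.7 vs reported 288.7 → residual 0.0 km
  L: calculated 169.8 vs reported 169.7 → residual 0.1 km
  M: calculated 207.6 vs reported 207.5 → residual 0.1 km
  N: calculated 114.5 vs reported 71.9 → residual 42.6 km
K, L, M are mutually consistent (residuals ≈ 0); N is off by 42.6 km.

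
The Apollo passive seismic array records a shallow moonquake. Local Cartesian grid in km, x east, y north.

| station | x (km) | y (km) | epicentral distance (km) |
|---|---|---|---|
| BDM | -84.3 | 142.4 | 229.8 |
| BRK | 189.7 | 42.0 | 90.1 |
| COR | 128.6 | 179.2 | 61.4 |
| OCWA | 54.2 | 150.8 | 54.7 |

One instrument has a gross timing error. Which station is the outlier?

OCWA

Solve using three stations at a time. Using BDM, BRK, COR (subtract circle equations pairwise → linear system) gives (x, y) ≈ (144.4, 119.9).
Distances from that point to each station vs reported:
  BDM: calculated 229.8 vs reported 229.8 → residual 0.0 km
  BRK: calculated 90.1 vs reported 90.1 → residual 0.0 km
  COR: calculated 61.4 vs reported 61.4 → residual 0.0 km
  OCWA: calculated 95.3 vs reported 54.7 → residual 40.6 km
BDM, BRK, COR are mutually consistent (residuals ≈ 0); OCWA is off by 40.6 km.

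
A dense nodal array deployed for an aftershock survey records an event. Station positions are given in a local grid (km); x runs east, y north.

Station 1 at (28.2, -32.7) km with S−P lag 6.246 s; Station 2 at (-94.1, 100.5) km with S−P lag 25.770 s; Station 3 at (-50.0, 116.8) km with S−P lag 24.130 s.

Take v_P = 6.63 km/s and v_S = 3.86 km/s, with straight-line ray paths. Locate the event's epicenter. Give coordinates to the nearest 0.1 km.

x ≈ 72.9 km, y ≈ -69.2 km

Distance from S−P lag: d = Δt · v_P v_S / (v_P − v_S) = Δt · (6.63·3.86)/(6.63−3.86) ≈ 9.2389·Δt.
So d_Station 1 = 57.71, d_Station 2 = 238.09, d_Station 3 = 222.94 km.
Circle about each station: (x − 28.2)² + (y + 32.7)² = 57.71²; (x + 94.1)² + (y − 100.5)² = 238.09²; (x + 50.0)² + (y − 116.8)² = 222.94².
Subtracting pairs of circle equations eliminates x²+y² and gives linear equations (the radical axes):
-244.6 x + 266.4 y = -36265.87
-156.4 x + 299.0 y = -32094.09
Solving the 2×2 system: x ≈ 72.9, y ≈ -69.2 km.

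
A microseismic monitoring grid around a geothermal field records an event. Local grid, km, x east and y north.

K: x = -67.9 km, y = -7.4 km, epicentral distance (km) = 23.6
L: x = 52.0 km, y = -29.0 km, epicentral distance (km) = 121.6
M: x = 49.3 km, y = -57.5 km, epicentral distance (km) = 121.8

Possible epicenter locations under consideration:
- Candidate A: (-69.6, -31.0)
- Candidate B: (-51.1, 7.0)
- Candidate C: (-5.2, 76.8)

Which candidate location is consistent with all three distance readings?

For each candidate, compare |candidate − station| to the reported distance:
Candidate A: residuals K 0.1, L 0.0, M 0.0 → max 0.1 km
Candidate B: residuals K 1.5, L 12.4, M 2.5 → max 12.4 km
Candidate C: residuals K 81.4, L 1.3, M 23.1 → max 81.4 km
Only Candidate A has all residuals ≈ 0.

Candidate A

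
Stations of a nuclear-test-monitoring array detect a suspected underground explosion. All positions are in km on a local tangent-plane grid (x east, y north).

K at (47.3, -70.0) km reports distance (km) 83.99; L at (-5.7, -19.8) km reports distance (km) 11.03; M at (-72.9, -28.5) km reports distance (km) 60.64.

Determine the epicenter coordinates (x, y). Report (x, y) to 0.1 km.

Circle about each station: (x − 47.3)² + (y + 70.0)² = 83.99²; (x + 5.7)² + (y + 19.8)² = 11.03²; (x + 72.9)² + (y + 28.5)² = 60.64².
Subtracting pairs of circle equations eliminates x²+y² and gives linear equations (the radical axes):
-106.0 x + 100.4 y = 219.90
-240.4 x + 83.0 y = 2366.48
Solving the 2×2 system: x ≈ -14.3, y ≈ -12.9 km.

x ≈ -14.3 km, y ≈ -12.9 km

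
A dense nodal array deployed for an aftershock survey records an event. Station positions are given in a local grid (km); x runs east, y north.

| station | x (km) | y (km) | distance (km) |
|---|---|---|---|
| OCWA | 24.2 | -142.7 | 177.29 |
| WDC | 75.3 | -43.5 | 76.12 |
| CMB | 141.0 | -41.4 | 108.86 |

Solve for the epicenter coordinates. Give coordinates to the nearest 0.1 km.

Circle about each station: (x − 24.2)² + (y + 142.7)² = 177.29²; (x − 75.3)² + (y + 43.5)² = 76.12²; (x − 141.0)² + (y + 41.4)² = 108.86².
Subtracting the OCWA equation from the WDC and CMB equations removes the quadratic terms:
102.2 x + 198.4 y = 12250.90
233.6 x + 202.6 y = 20227.27
Solving the 2×2 system: x ≈ 59.7, y ≈ 31.0 km.
Check against OCWA (with the unrounded x, y): √((x − 24.2)²+(y + 142.7)²) = 177.28 ≈ 177.29 km. ✓

(59.7, 31.0)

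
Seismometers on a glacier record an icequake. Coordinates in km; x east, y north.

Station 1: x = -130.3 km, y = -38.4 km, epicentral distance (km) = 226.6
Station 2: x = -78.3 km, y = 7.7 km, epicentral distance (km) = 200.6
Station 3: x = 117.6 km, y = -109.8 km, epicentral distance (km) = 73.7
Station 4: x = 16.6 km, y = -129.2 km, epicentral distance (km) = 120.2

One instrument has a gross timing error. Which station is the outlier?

Station 2

Solve using three stations at a time. Using Station 1, Station 3, Station 4 (subtract circle equations pairwise → linear system) gives (x, y) ≈ (96.3, -39.2).
Distances from that point to each station vs reported:
  Station 1: calculated 226.6 vs reported 226.6 → residual 0.0 km
  Station 2: calculated 180.8 vs reported 200.6 → residual 19.8 km
  Station 3: calculated 73.7 vs reported 73.7 → residual 0.0 km
  Station 4: calculated 120.2 vs reported 120.2 → residual 0.0 km
Station 1, Station 3, Station 4 are mutually consistent (residuals ≈ 0); Station 2 is off by 19.8 km.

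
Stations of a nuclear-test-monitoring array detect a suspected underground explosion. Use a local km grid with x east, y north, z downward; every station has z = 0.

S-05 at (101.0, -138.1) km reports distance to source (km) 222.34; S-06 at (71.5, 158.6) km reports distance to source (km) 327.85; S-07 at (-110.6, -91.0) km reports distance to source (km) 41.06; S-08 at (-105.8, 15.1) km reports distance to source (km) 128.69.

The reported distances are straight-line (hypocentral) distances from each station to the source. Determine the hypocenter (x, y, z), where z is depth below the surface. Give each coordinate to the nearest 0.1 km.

(-116.1, -107.7, 37.1)

Each station gives a sphere (x−x_i)² + (y−y_i)² + z² = d_i² (stations at z=0).
Subtracting the S-05 sphere from S-06 and S-07: z² cancels, leaving linear equations in x and y:
-59.0 x + 593.4 y = -57056.95
-423.2 x + 94.2 y = 38989.90
Solving: x ≈ -116.103, y ≈ -107.696 km (keep extra digits for the depth step; rounded: -116.1, -107.7).
Then from the S-05 sphere: z² = 222.34² − (x − 101.0)² − (y + 138.1)² with x = -116.103, y = -107.696, so z ≈ 37.107 ≈ 37.1 km.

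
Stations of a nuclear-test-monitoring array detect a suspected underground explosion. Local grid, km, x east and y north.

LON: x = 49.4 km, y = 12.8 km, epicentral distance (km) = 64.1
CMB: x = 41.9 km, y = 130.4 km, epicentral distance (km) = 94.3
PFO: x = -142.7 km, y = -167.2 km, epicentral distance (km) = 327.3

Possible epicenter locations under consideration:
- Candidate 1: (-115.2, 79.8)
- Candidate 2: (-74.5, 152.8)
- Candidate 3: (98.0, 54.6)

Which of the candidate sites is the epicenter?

Candidate 3

For each candidate, compare |candidate − station| to the reported distance:
Candidate 1: residuals LON 113.6, CMB 70.7, PFO 78.8 → max 113.6 km
Candidate 2: residuals LON 122.9, CMB 24.2, PFO 0.1 → max 122.9 km
Candidate 3: residuals LON 0.0, CMB 0.0, PFO 0.0 → max 0.0 km
Only Candidate 3 has all residuals ≈ 0.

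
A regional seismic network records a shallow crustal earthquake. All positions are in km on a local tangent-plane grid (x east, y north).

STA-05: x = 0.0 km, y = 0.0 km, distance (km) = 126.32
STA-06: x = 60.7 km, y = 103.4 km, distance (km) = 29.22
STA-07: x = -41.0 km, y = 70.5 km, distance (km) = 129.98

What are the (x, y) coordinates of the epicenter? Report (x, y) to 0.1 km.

x ≈ 87.3 km, y ≈ 91.3 km

Circle about each station: x² + y² = 126.32²; (x − 60.7)² + (y − 103.4)² = 29.22²; (x + 41.0)² + (y − 70.5)² = 129.98².
Subtracting pairs of circle equations eliminates x²+y² and gives linear equations (the radical axes):
121.4 x + 206.8 y = 29478.98
-82.0 x + 141.0 y = 5713.19
Solving the 2×2 system: x ≈ 87.3, y ≈ 91.3 km.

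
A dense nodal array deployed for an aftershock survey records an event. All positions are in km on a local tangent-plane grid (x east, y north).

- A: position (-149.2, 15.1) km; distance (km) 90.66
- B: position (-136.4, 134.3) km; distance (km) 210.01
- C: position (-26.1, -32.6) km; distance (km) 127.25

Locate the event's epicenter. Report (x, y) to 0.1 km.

Circle about each station: (x + 149.2)² + (y − 15.1)² = 90.66²; (x + 136.4)² + (y − 134.3)² = 210.01²; (x + 26.1)² + (y + 32.6)² = 127.25².
Subtracting the A equation from the B and C equations removes the quadratic terms:
25.6 x + 238.4 y = -21732.16
246.2 x − 95.4 y = -28718.01
Solving the 2×2 system: x ≈ -145.9, y ≈ -75.5 km.

-145.9 km east, -75.5 km north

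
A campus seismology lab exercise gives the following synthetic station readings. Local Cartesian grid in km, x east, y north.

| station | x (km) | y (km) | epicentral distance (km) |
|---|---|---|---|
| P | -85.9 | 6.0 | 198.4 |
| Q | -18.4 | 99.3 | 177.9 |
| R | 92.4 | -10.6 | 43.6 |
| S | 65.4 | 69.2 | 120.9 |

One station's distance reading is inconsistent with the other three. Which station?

Solve using three stations at a time. Using Q, R, S (subtract circle equations pairwise → linear system) gives (x, y) ≈ (76.5, -51.2).
Distances from that point to each station vs reported:
  P: calculated 172.1 vs reported 198.4 → residual 26.3 km
  Q: calculated 177.9 vs reported 177.9 → residual 0.0 km
  R: calculated 43.6 vs reported 43.6 → residual 0.0 km
  S: calculated 120.9 vs reported 120.9 → residual 0.0 km
Q, R, S are mutually consistent (residuals ≈ 0); P is off by 26.3 km.

P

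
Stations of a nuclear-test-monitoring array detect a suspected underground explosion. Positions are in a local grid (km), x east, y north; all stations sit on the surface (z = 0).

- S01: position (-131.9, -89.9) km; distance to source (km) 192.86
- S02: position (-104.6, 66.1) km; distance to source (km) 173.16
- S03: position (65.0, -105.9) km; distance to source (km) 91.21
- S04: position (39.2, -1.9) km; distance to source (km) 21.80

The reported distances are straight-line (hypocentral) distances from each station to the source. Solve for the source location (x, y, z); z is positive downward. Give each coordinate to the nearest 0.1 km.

(46.4, -17.6, 13.3)

Each station gives a sphere (x−x_i)² + (y−y_i)² + z² = d_i² (stations at z=0).
Subtracting the S01 sphere from S02 and S03: z² cancels, leaving linear equations in x and y:
54.6 x + 312.0 y = -2958.66
393.8 x − 32.0 y = 18835.91
Solving: x ≈ 46.401, y ≈ -17.603 km (keep extra digits for the depth step; rounded: 46.4, -17.6).
Then from the S01 sphere: z² = 192.86² − (x + 131.9)² − (y + 89.9)² with x = 46.401, y = -17.603, so z ≈ 13.300 ≈ 13.3 km.
Check against S04 (with the unrounded solution): distance 21.80 ≈ 21.80 km. ✓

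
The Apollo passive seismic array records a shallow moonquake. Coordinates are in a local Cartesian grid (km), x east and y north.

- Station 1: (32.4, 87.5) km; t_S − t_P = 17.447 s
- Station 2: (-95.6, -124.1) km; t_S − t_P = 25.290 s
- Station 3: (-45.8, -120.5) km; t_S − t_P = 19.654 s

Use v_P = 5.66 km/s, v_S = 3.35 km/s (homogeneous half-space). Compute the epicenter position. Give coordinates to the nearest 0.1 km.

(94.8, -41.4)

Distance from S−P lag: d = Δt · v_P v_S / (v_P − v_S) = Δt · (5.66·3.35)/(5.66−3.35) ≈ 8.2082·Δt.
So d_Station 1 = 143.21, d_Station 2 = 207.59, d_Station 3 = 161.32 km.
Circle about each station: (x − 32.4)² + (y − 87.5)² = 143.21²; (x + 95.6)² + (y + 124.1)² = 207.59²; (x + 45.8)² + (y + 120.5)² = 161.32².
Subtracting the Station 1 equation from the Station 2 and Station 3 equations removes the quadratic terms:
-256.0 x − 423.2 y = -6750.34
-156.4 x − 416.0 y = 2396.84
Solving the 2×2 system: x ≈ 94.8, y ≈ -41.4 km.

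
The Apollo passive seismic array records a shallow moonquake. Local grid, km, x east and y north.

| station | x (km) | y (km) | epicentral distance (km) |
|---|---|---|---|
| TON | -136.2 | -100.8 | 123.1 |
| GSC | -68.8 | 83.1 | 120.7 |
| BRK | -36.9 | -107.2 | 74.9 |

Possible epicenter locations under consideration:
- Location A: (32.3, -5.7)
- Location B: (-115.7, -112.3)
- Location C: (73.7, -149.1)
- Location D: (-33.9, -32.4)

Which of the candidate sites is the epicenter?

Location D

For each candidate, compare |candidate − station| to the reported distance:
Location A: residuals TON 70.4, GSC 13.9, BRK 47.9 → max 70.4 km
Location B: residuals TON 99.6, GSC 80.2, BRK 4.1 → max 99.6 km
Location C: residuals TON 92.3, GSC 151.7, BRK 43.4 → max 151.7 km
Location D: residuals TON 0.0, GSC 0.0, BRK 0.0 → max 0.0 km
Only Location D has all residuals ≈ 0.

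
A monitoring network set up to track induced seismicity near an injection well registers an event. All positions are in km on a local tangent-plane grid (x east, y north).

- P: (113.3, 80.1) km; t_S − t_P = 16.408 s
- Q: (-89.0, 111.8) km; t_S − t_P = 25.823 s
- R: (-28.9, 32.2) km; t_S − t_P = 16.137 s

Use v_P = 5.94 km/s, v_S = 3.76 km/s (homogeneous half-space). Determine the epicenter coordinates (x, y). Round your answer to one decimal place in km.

86.8 km east, -85.9 km north

Distance from S−P lag: d = Δt · v_P v_S / (v_P − v_S) = Δt · (5.94·3.76)/(5.94−3.76) ≈ 10.2451·Δt.
So d_P = 168.10, d_Q = 264.56, d_R = 165.33 km.
Circle about each station: (x − 113.3)² + (y − 80.1)² = 168.10²; (x + 89.0)² + (y − 111.8)² = 264.56²; (x + 28.9)² + (y − 32.2)² = 165.33².
Subtracting pairs of circle equations eliminates x²+y² and gives linear equations (the radical axes):
-404.6 x + 63.4 y = -40567.04
-284.4 x − 95.8 y = -16457.25
Solving the 2×2 system: x ≈ 86.8, y ≈ -85.9 km.
Check against P (with the unrounded x, y): √((x − 113.3)²+(y − 80.1)²) = 168.11 ≈ 168.10 km. ✓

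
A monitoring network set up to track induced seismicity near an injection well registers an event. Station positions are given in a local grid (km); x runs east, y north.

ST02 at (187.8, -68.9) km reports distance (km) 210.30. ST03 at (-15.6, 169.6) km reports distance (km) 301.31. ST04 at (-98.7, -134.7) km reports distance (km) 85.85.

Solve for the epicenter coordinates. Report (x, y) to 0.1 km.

-12.9 km east, -131.7 km north

Circle about each station: (x − 187.8)² + (y + 68.9)² = 210.30²; (x + 15.6)² + (y − 169.6)² = 301.31²; (x + 98.7)² + (y + 134.7)² = 85.85².
Subtracting the ST02 equation from the ST03 and ST04 equations removes the quadratic terms:
-406.8 x + 477.0 y = -57570.16
-573.0 x − 131.6 y = 24725.60
Solving the 2×2 system: x ≈ -12.9, y ≈ -131.7 km.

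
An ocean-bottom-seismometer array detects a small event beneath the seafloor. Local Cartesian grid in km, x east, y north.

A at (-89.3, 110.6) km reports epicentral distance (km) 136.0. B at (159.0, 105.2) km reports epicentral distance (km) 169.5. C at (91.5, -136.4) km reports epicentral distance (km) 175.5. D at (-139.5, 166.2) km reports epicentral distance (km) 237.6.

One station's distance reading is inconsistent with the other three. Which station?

Solve using three stations at a time. Using A, B, C (subtract circle equations pairwise → linear system) gives (x, y) ≈ (12.3, 20.2).
Distances from that point to each station vs reported:
  A: calculated 136.0 vs reported 136.0 → residual 0.0 km
  B: calculated 169.5 vs reported 169.5 → residual 0.0 km
  C: calculated 175.5 vs reported 175.5 → residual 0.0 km
  D: calculated 210.6 vs reported 237.6 → residual 27.0 km
A, B, C are mutually consistent (residuals ≈ 0); D is off by 27.0 km.

D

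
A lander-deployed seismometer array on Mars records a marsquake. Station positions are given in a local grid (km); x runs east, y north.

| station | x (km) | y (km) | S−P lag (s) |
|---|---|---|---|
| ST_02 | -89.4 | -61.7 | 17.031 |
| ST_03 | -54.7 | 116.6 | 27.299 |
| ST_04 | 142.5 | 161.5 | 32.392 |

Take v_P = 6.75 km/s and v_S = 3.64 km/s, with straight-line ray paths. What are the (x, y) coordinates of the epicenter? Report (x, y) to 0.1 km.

(44.5, -74.9)

Distance from S−P lag: d = Δt · v_P v_S / (v_P − v_S) = Δt · (6.75·3.64)/(6.75−3.64) ≈ 7.9003·Δt.
So d_ST_02 = 134.55, d_ST_03 = 215.67, d_ST_04 = 255.91 km.
Circle about each station: (x + 89.4)² + (y + 61.7)² = 134.55²; (x + 54.7)² + (y − 116.6)² = 215.67²; (x − 142.5)² + (y − 161.5)² = 255.91².
Subtracting pairs of circle equations eliminates x²+y² and gives linear equations (the radical axes):
69.4 x + 356.6 y = -23621.45
463.8 x + 446.4 y = -12796.98
Solving the 2×2 system: x ≈ 44.5, y ≈ -74.9 km.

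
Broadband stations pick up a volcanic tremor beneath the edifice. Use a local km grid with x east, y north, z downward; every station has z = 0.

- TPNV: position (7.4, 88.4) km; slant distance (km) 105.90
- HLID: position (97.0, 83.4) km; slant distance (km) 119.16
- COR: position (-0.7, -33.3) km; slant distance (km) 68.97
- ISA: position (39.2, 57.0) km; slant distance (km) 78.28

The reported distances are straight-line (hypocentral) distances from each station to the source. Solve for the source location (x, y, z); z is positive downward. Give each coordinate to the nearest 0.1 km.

(30.7, -0.8, 52.1)

Each station gives a sphere (x−x_i)² + (y−y_i)² + z² = d_i² (stations at z=0).
Subtracting the TPNV sphere from HLID and COR: z² cancels, leaving linear equations in x and y:
179.2 x − 10.0 y = 5510.94
-16.2 x − 243.4 y = -301.99
Solving: x ≈ 30.708, y ≈ -0.803 km (keep extra digits for the depth step; rounded: 30.7, -0.8).
Then from the TPNV sphere: z² = 105.90² − (x − 7.4)² − (y − 88.4)² with x = 30.708, y = -0.803, so z ≈ 52.100 ≈ 52.1 km.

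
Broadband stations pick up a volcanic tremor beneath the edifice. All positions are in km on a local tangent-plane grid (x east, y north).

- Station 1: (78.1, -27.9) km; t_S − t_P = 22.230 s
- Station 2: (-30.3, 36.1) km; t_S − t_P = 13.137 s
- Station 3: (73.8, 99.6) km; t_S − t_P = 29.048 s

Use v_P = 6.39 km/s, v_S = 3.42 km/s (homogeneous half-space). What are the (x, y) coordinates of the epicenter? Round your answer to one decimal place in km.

x ≈ -84.7 km, y ≈ -43.8 km

Distance from S−P lag: d = Δt · v_P v_S / (v_P − v_S) = Δt · (6.39·3.42)/(6.39−3.42) ≈ 7.3582·Δt.
So d_Station 1 = 163.57, d_Station 2 = 96.66, d_Station 3 = 213.74 km.
Circle about each station: (x − 78.1)² + (y + 27.9)² = 163.57²; (x + 30.3)² + (y − 36.1)² = 96.66²; (x − 73.8)² + (y − 99.6)² = 213.74².
Subtracting the Station 1 equation from the Station 2 and Station 3 equations removes the quadratic terms:
-216.8 x + 128.0 y = 12755.27
-8.6 x + 255.0 y = -10441.06
Solving the 2×2 system: x ≈ -84.7, y ≈ -43.8 km.
Check against Station 1 (with the unrounded x, y): √((x − 78.1)²+(y + 27.9)²) = 163.57 ≈ 163.57 km. ✓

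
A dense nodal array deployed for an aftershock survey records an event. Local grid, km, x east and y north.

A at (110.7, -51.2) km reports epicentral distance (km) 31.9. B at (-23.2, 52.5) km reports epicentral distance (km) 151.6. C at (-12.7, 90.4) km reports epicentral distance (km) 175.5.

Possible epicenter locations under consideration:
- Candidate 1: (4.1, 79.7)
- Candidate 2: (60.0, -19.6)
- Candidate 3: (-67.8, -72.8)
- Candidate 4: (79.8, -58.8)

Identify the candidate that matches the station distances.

Candidate 4

For each candidate, compare |candidate − station| to the reported distance:
Candidate 1: residuals A 136.9, B 113.1, C 155.6 → max 155.6 km
Candidate 2: residuals A 27.8, B 41.5, C 43.6 → max 43.6 km
Candidate 3: residuals A 147.9, B 18.6, C 3.2 → max 147.9 km
Candidate 4: residuals A 0.1, B 0.0, C 0.0 → max 0.1 km
Only Candidate 4 has all residuals ≈ 0.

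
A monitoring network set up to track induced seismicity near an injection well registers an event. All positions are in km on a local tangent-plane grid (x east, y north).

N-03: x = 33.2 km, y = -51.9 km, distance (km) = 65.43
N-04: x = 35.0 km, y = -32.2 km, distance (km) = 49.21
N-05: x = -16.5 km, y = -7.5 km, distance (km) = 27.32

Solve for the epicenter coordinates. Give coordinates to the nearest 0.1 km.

x ≈ 6.2 km, y ≈ 7.7 km

Circle about each station: (x − 33.2)² + (y + 51.9)² = 65.43²; (x − 35.0)² + (y + 32.2)² = 49.21²; (x + 16.5)² + (y + 7.5)² = 27.32².
Subtracting pairs of circle equations eliminates x²+y² and gives linear equations (the radical axes):
3.6 x + 39.4 y = 325.45
-99.4 x + 88.8 y = 67.35
Solving the 2×2 system: x ≈ 6.2, y ≈ 7.7 km.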